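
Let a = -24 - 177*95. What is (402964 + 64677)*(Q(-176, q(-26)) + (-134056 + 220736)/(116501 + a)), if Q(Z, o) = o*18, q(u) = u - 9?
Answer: -14660634201790/49831 ≈ -2.9421e+8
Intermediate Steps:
q(u) = -9 + u
a = -16839 (a = -24 - 16815 = -16839)
Q(Z, o) = 18*o
(402964 + 64677)*(Q(-176, q(-26)) + (-134056 + 220736)/(116501 + a)) = (402964 + 64677)*(18*(-9 - 26) + (-134056 + 220736)/(116501 - 16839)) = 467641*(18*(-35) + 86680/99662) = 467641*(-630 + 86680*(1/99662)) = 467641*(-630 + 43340/49831) = 467641*(-31350190/49831) = -14660634201790/49831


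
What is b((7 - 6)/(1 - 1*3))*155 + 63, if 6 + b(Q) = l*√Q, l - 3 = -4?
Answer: -867 - 155*I*√2/2 ≈ -867.0 - 109.6*I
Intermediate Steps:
l = -1 (l = 3 - 4 = -1)
b(Q) = -6 - √Q
b((7 - 6)/(1 - 1*3))*155 + 63 = (-6 - √((7 - 6)/(1 - 1*3)))*155 + 63 = (-6 - √(1/(1 - 3)))*155 + 63 = (-6 - √(1/(-2)))*155 + 63 = (-6 - √(1*(-½)))*155 + 63 = (-6 - √(-½))*155 + 63 = (-6 - I*√2/2)*155 + 63 = (-930 - 155*I*√2/2) + 63 = -867 - 155*I*√2/2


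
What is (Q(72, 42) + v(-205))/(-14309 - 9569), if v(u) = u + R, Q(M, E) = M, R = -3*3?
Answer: 71/11939 ≈ 0.0059469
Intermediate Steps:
R = -9
v(u) = -9 + u (v(u) = u - 9 = -9 + u)
(Q(72, 42) + v(-205))/(-14309 - 9569) = (72 + (-9 - 205))/(-14309 - 9569) = (72 - 214)/(-23878) = -142*(-1/23878) = 71/11939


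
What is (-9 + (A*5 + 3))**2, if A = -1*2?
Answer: 256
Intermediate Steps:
A = -2
(-9 + (A*5 + 3))**2 = (-9 + (-2*5 + 3))**2 = (-9 + (-10 + 3))**2 = (-9 - 7)**2 = (-16)**2 = 256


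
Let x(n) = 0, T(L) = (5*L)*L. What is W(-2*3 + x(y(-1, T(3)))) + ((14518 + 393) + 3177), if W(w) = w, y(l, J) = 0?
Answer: 18082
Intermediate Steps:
T(L) = 5*L²
W(-2*3 + x(y(-1, T(3)))) + ((14518 + 393) + 3177) = (-2*3 + 0) + ((14518 + 393) + 3177) = (-6 + 0) + (14911 + 3177) = -6 + 18088 = 18082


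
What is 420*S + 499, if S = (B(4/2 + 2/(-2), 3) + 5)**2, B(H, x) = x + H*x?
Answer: 51319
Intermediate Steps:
S = 121 (S = (3*(1 + (4/2 + 2/(-2))) + 5)**2 = (3*(1 + (4*(1/2) + 2*(-1/2))) + 5)**2 = (3*(1 + (2 - 1)) + 5)**2 = (3*(1 + 1) + 5)**2 = (3*2 + 5)**2 = (6 + 5)**2 = 11**2 = 121)
420*S + 499 = 420*121 + 499 = 50820 + 499 = 51319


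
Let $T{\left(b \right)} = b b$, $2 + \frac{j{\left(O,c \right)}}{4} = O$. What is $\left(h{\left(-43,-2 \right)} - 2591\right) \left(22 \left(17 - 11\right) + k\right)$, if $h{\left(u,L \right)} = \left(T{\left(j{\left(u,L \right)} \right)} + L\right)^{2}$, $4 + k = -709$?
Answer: $-609833759353$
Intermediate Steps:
$j{\left(O,c \right)} = -8 + 4 O$
$k = -713$ ($k = -4 - 709 = -713$)
$T{\left(b \right)} = b^{2}$
$h{\left(u,L \right)} = \left(L + \left(-8 + 4 u\right)^{2}\right)^{2}$ ($h{\left(u,L \right)} = \left(\left(-8 + 4 u\right)^{2} + L\right)^{2} = \left(L + \left(-8 + 4 u\right)^{2}\right)^{2}$)
$\left(h{\left(-43,-2 \right)} - 2591\right) \left(22 \left(17 - 11\right) + k\right) = \left(\left(-2 + 16 \left(-2 - 43\right)^{2}\right)^{2} - 2591\right) \left(22 \left(17 - 11\right) - 713\right) = \left(\left(-2 + 16 \left(-45\right)^{2}\right)^{2} - 2591\right) \left(22 \cdot 6 - 713\right) = \left(\left(-2 + 16 \cdot 2025\right)^{2} - 2591\right) \left(132 - 713\right) = \left(\left(-2 + 32400\right)^{2} - 2591\right) \left(-581\right) = \left(32398^{2} - 2591\right) \left(-581\right) = \left(1049630404 - 2591\right) \left(-581\right) = 1049627813 \left(-581\right) = -609833759353$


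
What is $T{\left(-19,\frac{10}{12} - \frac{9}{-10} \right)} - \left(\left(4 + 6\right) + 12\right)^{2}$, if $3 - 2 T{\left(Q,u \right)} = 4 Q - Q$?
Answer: $-454$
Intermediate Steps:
$T{\left(Q,u \right)} = \frac{3}{2} - \frac{3 Q}{2}$ ($T{\left(Q,u \right)} = \frac{3}{2} - \frac{4 Q - Q}{2} = \frac{3}{2} - \frac{3 Q}{2}$)
$T{\left(-19,\frac{10}{12} - \frac{9}{-10} \right)} - \left(\left(4 + 6\right) + 12\right)^{2} = \left(\frac{3}{2} - - \frac{57}{2}\right) - \left(\left(4 + 6\right) + 12\right)^{2} = \left(\frac{3}{2} + \frac{57}{2}\right) - \left(10 + 12\right)^{2} = 30 - 22^{2} = 30 - 484 = -454$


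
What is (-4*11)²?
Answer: 1936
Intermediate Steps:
(-4*11)² = (-44)² = 1936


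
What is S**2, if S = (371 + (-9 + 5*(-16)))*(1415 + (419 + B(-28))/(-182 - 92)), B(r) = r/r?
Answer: 2982021650252100/18769 ≈ 1.5888e+11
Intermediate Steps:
B(r) = 1
S = 54607890/137 (S = (371 + (-9 + 5*(-16)))*(1415 + (419 + 1)/(-182 - 92)) = (371 + (-9 - 80))*(1415 + 420/(-274)) = (371 - 89)*(1415 + 420*(-1/274)) = 282*(1415 - 210/137) = 282*(193645/137) = 54607890/137 ≈ 3.9860e+5)
S**2 = (54607890/137)**2 = 2982021650252100/18769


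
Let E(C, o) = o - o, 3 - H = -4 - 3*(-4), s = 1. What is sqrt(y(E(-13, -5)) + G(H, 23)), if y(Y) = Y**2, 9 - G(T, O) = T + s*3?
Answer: sqrt(11) ≈ 3.3166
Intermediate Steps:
H = -5 (H = 3 - (-4 - 3*(-4)) = 3 - (-4 + 12) = 3 - 1*8 = 3 - 8 = -5)
G(T, O) = 6 - T (G(T, O) = 9 - (T + 1*3) = 9 - (T + 3) = 9 - (3 + T) = 9 + (-3 - T) = 6 - T)
E(C, o) = 0
sqrt(y(E(-13, -5)) + G(H, 23)) = sqrt(0**2 + (6 - 1*(-5))) = sqrt(0 + (6 + 5)) = sqrt(0 + 11) = sqrt(11)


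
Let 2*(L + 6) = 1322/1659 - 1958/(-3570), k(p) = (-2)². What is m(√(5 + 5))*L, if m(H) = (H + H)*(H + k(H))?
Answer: -1001646/9401 - 2003292*√10/47005 ≈ -241.32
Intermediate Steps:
k(p) = 4
L = -500823/94010 (L = -6 + (1322/1659 - 1958/(-3570))/2 = -6 + (1322*(1/1659) - 1958*(-1/3570))/2 = -6 + (1322/1659 + 979/1785)/2 = -6 + (½)*(63237/47005) = -6 + 63237/94010 = -500823/94010 ≈ -5.3273)
m(H) = 2*H*(4 + H) (m(H) = (H + H)*(H + 4) = (2*H)*(4 + H) = 2*H*(4 + H))
m(√(5 + 5))*L = (2*√(5 + 5)*(4 + √(5 + 5)))*(-500823/94010) = (2*√10*(4 + √10))*(-500823/94010) = -500823*√10*(4 + √10)/47005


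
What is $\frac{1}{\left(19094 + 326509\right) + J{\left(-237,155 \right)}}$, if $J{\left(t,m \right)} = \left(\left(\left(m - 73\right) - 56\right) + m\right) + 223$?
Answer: $\frac{1}{346007} \approx 2.8901 \cdot 10^{-6}$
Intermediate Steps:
$J{\left(t,m \right)} = 94 + 2 m$ ($J{\left(t,m \right)} = \left(\left(\left(-73 + m\right) - 56\right) + m\right) + 223 = \left(\left(-129 + m\right) + m\right) + 223 = \left(-129 + 2 m\right) + 223 = 94 + 2 m$)
$\frac{1}{\left(19094 + 326509\right) + J{\left(-237,155 \right)}} = \frac{1}{\left(19094 + 326509\right) + \left(94 + 2 \cdot 155\right)} = \frac{1}{345603 + \left(94 + 310\right)} = \frac{1}{345603 + 404} = \frac{1}{346007}$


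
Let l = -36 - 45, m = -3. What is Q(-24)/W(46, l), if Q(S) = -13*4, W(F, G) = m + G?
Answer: 13/21 ≈ 0.61905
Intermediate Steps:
l = -81
W(F, G) = -3 + G
Q(S) = -52
Q(-24)/W(46, l) = -52/(-3 - 81) = -52/(-84) = -52*(-1/84) = 13/21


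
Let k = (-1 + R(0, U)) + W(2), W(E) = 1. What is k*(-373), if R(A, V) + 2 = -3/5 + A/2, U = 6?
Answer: 4849/5 ≈ 969.80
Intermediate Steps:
R(A, V) = -13/5 + A/2 (R(A, V) = -2 + (-3/5 + A/2) = -2 + (-3*⅕ + A*(½)) = -2 + (-⅗ + A/2) = -13/5 + A/2)
k = -13/5 (k = (-1 + (-13/5 + (½)*0)) + 1 = (-1 + (-13/5 + 0)) + 1 = (-1 - 13/5) + 1 = -18/5 + 1 = -13/5 ≈ -2.6000)
k*(-373) = -13/5*(-373) = 4849/5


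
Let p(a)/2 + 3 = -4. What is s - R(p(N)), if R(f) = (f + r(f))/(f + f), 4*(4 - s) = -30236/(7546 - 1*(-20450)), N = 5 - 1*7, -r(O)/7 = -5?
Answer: 35135/6999 ≈ 5.0200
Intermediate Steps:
r(O) = 35 (r(O) = -7*(-5) = 35)
N = -2 (N = 5 - 7 = -2)
p(a) = -14 (p(a) = -6 + 2*(-4) = -6 - 8 = -14)
s = 119543/27996 (s = 4 - (-7559)/(7546 - 1*(-20450)) = 4 - (-7559)/(7546 + 20450) = 4 - (-7559)/27996 = 4 - ¼*(-7559/6999) = 4 + 7559/27996 = 119543/27996 ≈ 4.2700)
R(f) = (35 + f)/(2*f) (R(f) = (f + 35)/(f + f) = (35 + f)/((2*f)) = (35 + f)*(1/(2*f)) = (35 + f)/(2*f))
s - R(p(N)) = 119543/27996 - (35 - 14)/(2*(-14)) = 119543/27996 - (-1)*21/(2*14) = 119543/27996 - 1*(-¾) = 119543/27996 + ¾ = 35135/6999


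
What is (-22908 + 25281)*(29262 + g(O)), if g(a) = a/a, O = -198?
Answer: 69441099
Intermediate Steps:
g(a) = 1
(-22908 + 25281)*(29262 + g(O)) = (-22908 + 25281)*(29262 + 1) = 2373*29263 = 69441099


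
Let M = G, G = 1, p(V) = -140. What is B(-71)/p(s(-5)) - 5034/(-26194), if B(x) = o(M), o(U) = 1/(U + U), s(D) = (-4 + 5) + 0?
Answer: 98809/523880 ≈ 0.18861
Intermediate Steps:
s(D) = 1 (s(D) = 1 + 0 = 1)
M = 1
o(U) = 1/(2*U)
B(x) = ½ (B(x) = (½)/1 = (½)*1 = ½)
B(-71)/p(s(-5)) - 5034/(-26194) = (½)/(-140) - 5034/(-26194) = (½)*(-1/140) - 5034*(-1/26194) = -1/280 + 2517/13097 = 98809/523880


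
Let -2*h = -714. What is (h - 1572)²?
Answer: 1476225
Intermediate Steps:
h = 357 (h = -½*(-714) = 357)
(h - 1572)² = (357 - 1572)² = (-1215)² = 1476225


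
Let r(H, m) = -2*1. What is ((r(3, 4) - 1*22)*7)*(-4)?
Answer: 672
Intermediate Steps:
r(H, m) = -2
((r(3, 4) - 1*22)*7)*(-4) = ((-2 - 1*22)*7)*(-4) = ((-2 - 22)*7)*(-4) = -24*7*(-4) = -168*(-4) = 672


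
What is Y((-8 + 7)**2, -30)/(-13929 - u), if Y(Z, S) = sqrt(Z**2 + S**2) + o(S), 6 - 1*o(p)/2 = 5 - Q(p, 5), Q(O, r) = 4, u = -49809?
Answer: 1/3588 + sqrt(901)/35880 ≈ 0.0011153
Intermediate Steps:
o(p) = 10 (o(p) = 12 - 2*(5 - 1*4) = 12 - 2*(5 - 4) = 12 - 2*1 = 12 - 2 = 10)
Y(Z, S) = 10 + sqrt(S**2 + Z**2) (Y(Z, S) = sqrt(Z**2 + S**2) + 10 = sqrt(S**2 + Z**2) + 10 = 10 + sqrt(S**2 + Z**2))
Y((-8 + 7)**2, -30)/(-13929 - u) = (10 + sqrt((-30)**2 + ((-8 + 7)**2)**2))/(-13929 - 1*(-49809)) = (10 + sqrt(900 + ((-1)**2)**2))/(-13929 + 49809) = (10 + sqrt(900 + 1**2))/35880 = (10 + sqrt(900 + 1))*(1/35880) = (10 + sqrt(901))*(1/35880) = 1/3588 + sqrt(901)/35880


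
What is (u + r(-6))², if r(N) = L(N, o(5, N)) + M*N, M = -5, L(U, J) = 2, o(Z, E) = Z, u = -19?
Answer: 169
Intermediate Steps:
r(N) = 2 - 5*N
(u + r(-6))² = (-19 + (2 - 5*(-6)))² = (-19 + (2 + 30))² = (-19 + 32)² = 13² = 169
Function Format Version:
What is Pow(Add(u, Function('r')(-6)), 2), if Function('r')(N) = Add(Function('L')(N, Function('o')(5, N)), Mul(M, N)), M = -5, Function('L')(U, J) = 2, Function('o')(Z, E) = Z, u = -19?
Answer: 169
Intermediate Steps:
Function('r')(N) = Add(2, Mul(-5, N))
Pow(Add(u, Function('r')(-6)), 2) = Pow(Add(-19, Add(2, Mul(-5, -6))), 2) = Pow(Add(-19, Add(2, 30)), 2) = Pow(Add(-19, 32), 2) = Pow(13, 2) = 169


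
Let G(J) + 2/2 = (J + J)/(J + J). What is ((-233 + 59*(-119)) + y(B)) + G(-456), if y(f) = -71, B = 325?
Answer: -7325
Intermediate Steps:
G(J) = 0 (G(J) = -1 + (J + J)/(J + J) = -1 + (2*J)/((2*J)) = -1 + (2*J)*(1/(2*J)) = -1 + 1 = 0)
((-233 + 59*(-119)) + y(B)) + G(-456) = ((-233 + 59*(-119)) - 71) + 0 = ((-233 - 7021) - 71) + 0 = (-7254 - 71) + 0 = -7325 + 0 = -7325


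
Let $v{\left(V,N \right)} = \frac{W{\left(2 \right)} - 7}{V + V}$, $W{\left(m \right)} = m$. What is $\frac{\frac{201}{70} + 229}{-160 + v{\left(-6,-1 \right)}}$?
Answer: $- \frac{97386}{67025} \approx -1.453$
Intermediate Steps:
$v{\left(V,N \right)} = - \frac{5}{2 V}$ ($v{\left(V,N \right)} = \frac{2 - 7}{V + V} = - \frac{5}{2 V}$)
$\frac{\frac{201}{70} + 229}{-160 + v{\left(-6,-1 \right)}} = \frac{\frac{201}{70} + 229}{-160 - \frac{5}{2 \left(-6\right)}} = \frac{201 \cdot \frac{1}{70} + 229}{-160 - - \frac{5}{12}} = \frac{\frac{201}{70} + 229}{-160 + \frac{5}{12}} = \frac{16231}{70 \left(- \frac{1915}{12}\right)} = \frac{16231}{70} \left(- \frac{12}{1915}\right) = - \frac{97386}{67025}$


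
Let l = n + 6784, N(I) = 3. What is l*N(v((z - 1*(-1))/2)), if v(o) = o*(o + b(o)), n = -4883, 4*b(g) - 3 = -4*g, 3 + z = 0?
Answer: 5703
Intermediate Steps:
z = -3 (z = -3 + 0 = -3)
b(g) = ¾ - g (b(g) = ¾ + (-4*g)/4 = ¾ - g)
v(o) = 3*o/4 (v(o) = o*(o + (¾ - o)) = o*(¾) = 3*o/4)
l = 1901 (l = -4883 + 6784 = 1901)
l*N(v((z - 1*(-1))/2)) = 1901*3 = 5703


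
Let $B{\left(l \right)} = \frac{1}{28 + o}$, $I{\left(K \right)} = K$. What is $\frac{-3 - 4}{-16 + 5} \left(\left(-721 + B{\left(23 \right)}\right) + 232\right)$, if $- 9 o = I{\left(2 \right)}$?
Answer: $- \frac{855687}{2750} \approx -311.16$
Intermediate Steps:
$o = - \frac{2}{9}$ ($o = \left(- \frac{1}{9}\right) 2 = - \frac{2}{9} \approx -0.22222$)
$B{\left(l \right)} = \frac{9}{250}$ ($B{\left(l \right)} = \frac{1}{28 - \frac{2}{9}} = \frac{1}{\frac{250}{9}} = \frac{9}{250}$)
$\frac{-3 - 4}{-16 + 5} \left(\left(-721 + B{\left(23 \right)}\right) + 232\right) = \frac{-3 - 4}{-16 + 5} \left(\left(-721 + \frac{9}{250}\right) + 232\right) = - \frac{7}{-11} \left(- \frac{180241}{250} + 232\right) = \left(-7\right) \left(- \frac{1}{11}\right) \left(- \frac{122241}{250}\right) = \frac{7}{11} \left(- \frac{122241}{250}\right) = - \frac{855687}{2750}$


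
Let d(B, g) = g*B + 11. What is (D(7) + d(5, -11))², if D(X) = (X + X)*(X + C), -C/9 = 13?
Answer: 2509056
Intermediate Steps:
C = -117 (C = -9*13 = -117)
d(B, g) = 11 + B*g (d(B, g) = B*g + 11 = 11 + B*g)
D(X) = 2*X*(-117 + X) (D(X) = (X + X)*(X - 117) = (2*X)*(-117 + X) = 2*X*(-117 + X))
(D(7) + d(5, -11))² = (2*7*(-117 + 7) + (11 + 5*(-11)))² = (2*7*(-110) + (11 - 55))² = (-1540 - 44)² = (-1584)² = 2509056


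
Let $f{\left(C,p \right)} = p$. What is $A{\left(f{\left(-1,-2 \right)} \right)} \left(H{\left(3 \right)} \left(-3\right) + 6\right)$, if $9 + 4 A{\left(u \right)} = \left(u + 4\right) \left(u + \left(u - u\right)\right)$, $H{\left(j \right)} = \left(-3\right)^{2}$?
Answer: $\frac{273}{4} \approx 68.25$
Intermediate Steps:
$H{\left(j \right)} = 9$
$A{\left(u \right)} = - \frac{9}{4} + \frac{u \left(4 + u\right)}{4}$ ($A{\left(u \right)} = - \frac{9}{4} + \frac{\left(u + 4\right) \left(u + \left(u - u\right)\right)}{4} = - \frac{9}{4} + \frac{\left(4 + u\right) \left(u + 0\right)}{4} = - \frac{9}{4} + \frac{\left(4 + u\right) u}{4} = - \frac{9}{4} + \frac{u \left(4 + u\right)}{4}$)
$A{\left(f{\left(-1,-2 \right)} \right)} \left(H{\left(3 \right)} \left(-3\right) + 6\right) = \left(- \frac{9}{4} - 2 + \frac{\left(-2\right)^{2}}{4}\right) \left(9 \left(-3\right) + 6\right) = \left(- \frac{9}{4} - 2 + \frac{1}{4} \cdot 4\right) \left(-27 + 6\right) = \left(- \frac{9}{4} - 2 + 1\right) \left(-21\right) = \left(- \frac{13}{4}\right) \left(-21\right) = \frac{273}{4}$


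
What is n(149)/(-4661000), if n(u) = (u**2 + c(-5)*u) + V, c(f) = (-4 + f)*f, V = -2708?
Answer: -13099/2330500 ≈ -0.0056207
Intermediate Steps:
c(f) = f*(-4 + f)
n(u) = -2708 + u**2 + 45*u (n(u) = (u**2 + (-5*(-4 - 5))*u) - 2708 = (u**2 + (-5*(-9))*u) - 2708 = (u**2 + 45*u) - 2708 = -2708 + u**2 + 45*u)
n(149)/(-4661000) = (-2708 + 149**2 + 45*149)/(-4661000) = (-2708 + 22201 + 6705)*(-1/4661000) = 26198*(-1/4661000) = -13099/2330500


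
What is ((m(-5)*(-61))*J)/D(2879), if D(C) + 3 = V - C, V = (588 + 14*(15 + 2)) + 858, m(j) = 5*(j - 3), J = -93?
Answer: 113460/599 ≈ 189.42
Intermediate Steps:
m(j) = -15 + 5*j (m(j) = 5*(-3 + j) = -15 + 5*j)
V = 1684 (V = (588 + 14*17) + 858 = (588 + 238) + 858 = 826 + 858 = 1684)
D(C) = 1681 - C (D(C) = -3 + (1684 - C) = 1681 - C)
((m(-5)*(-61))*J)/D(2879) = (((-15 + 5*(-5))*(-61))*(-93))/(1681 - 1*2879) = (((-15 - 25)*(-61))*(-93))/(1681 - 2879) = (-40*(-61)*(-93))/(-1198) = (2440*(-93))*(-1/1198) = -226920*(-1/1198) = 113460/599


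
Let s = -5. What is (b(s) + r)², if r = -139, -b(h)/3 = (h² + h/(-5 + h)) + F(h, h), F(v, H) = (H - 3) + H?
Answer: 124609/4 ≈ 31152.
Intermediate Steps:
F(v, H) = -3 + 2*H (F(v, H) = (-3 + H) + H = -3 + 2*H)
b(h) = 9 - 6*h - 3*h² - 3*h/(-5 + h) (b(h) = -3*((h² + h/(-5 + h)) + (-3 + 2*h)) = -3*(-3 + h² + 2*h + h/(-5 + h)) = 9 - 6*h - 3*h² - 3*h/(-5 + h))
(b(s) + r)² = (3*(-15 - 1*(-5)³ + 3*(-5)² + 12*(-5))/(-5 - 5) - 139)² = (3*(-15 - 1*(-125) + 3*25 - 60)/(-10) - 139)² = (3*(-⅒)*(-15 + 125 + 75 - 60) - 139)² = (3*(-⅒)*125 - 139)² = (-75/2 - 139)² = (-353/2)² = 124609/4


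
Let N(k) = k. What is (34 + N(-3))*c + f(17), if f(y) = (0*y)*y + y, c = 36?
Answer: 1133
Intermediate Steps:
f(y) = y (f(y) = 0*y + y = 0 + y = y)
(34 + N(-3))*c + f(17) = (34 - 3)*36 + 17 = 31*36 + 17 = 1116 + 17 = 1133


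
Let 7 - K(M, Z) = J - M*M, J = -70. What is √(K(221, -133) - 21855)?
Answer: 3*√3007 ≈ 164.51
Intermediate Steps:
K(M, Z) = 77 + M² (K(M, Z) = 7 - (-70 - M*M) = 7 - (-70 - M²) = 7 + (70 + M²) = 77 + M²)
√(K(221, -133) - 21855) = √((77 + 221²) - 21855) = √((77 + 48841) - 21855) = √(48918 - 21855) = √27063 = 3*√3007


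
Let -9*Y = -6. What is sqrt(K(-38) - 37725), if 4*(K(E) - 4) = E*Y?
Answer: I*sqrt(339546)/3 ≈ 194.24*I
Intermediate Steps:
Y = 2/3 (Y = -1/9*(-6) = 2/3 ≈ 0.66667)
K(E) = 4 + E/6 (K(E) = 4 + (E*(2/3))/4 = 4 + (2*E/3)/4 = 4 + E/6)
sqrt(K(-38) - 37725) = sqrt((4 + (1/6)*(-38)) - 37725) = sqrt((4 - 19/3) - 37725) = sqrt(-7/3 - 37725) = sqrt(-113182/3) = I*sqrt(339546)/3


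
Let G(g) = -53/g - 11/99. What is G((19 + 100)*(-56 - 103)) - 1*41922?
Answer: -44898578/1071 ≈ -41922.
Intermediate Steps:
G(g) = -1/9 - 53/g (G(g) = -53/g - 11*1/99 = -53/g - 1/9 = -1/9 - 53/g)
G((19 + 100)*(-56 - 103)) - 1*41922 = (-477 - (19 + 100)*(-56 - 103))/(9*(((19 + 100)*(-56 - 103)))) - 1*41922 = (-477 - 119*(-159))/(9*((119*(-159)))) - 41922 = (1/9)*(-477 - 1*(-18921))/(-18921) - 41922 = (1/9)*(-1/18921)*(-477 + 18921) - 41922 = (1/9)*(-1/18921)*18444 - 41922 = -116/1071 - 41922 = -44898578/1071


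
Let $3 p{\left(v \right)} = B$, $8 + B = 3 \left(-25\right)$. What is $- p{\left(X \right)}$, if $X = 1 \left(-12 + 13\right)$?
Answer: $\frac{83}{3} \approx 27.667$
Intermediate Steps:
$X = 1$ ($X = 1 \cdot 1 = 1$)
$B = -83$ ($B = -8 + 3 \left(-25\right) = -8 - 75 = -83$)
$p{\left(v \right)} = - \frac{83}{3}$ ($p{\left(v \right)} = \frac{1}{3} \left(-83\right) = - \frac{83}{3}$)
$- p{\left(X \right)} = \left(-1\right) \left(- \frac{83}{3}\right) = \frac{83}{3}$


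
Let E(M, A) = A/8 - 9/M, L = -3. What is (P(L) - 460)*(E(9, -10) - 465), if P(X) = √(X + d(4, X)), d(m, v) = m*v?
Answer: 214935 - 1869*I*√15/4 ≈ 2.1494e+5 - 1809.7*I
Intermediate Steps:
E(M, A) = -9/M + A/8 (E(M, A) = A*(⅛) - 9/M = A/8 - 9/M = -9/M + A/8)
P(X) = √5*√X (P(X) = √(X + 4*X) = √(5*X) = √5*√X)
(P(L) - 460)*(E(9, -10) - 465) = (√5*√(-3) - 460)*((-9/9 + (⅛)*(-10)) - 465) = (√5*(I*√3) - 460)*((-9*⅑ - 5/4) - 465) = (I*√15 - 460)*((-1 - 5/4) - 465) = (-460 + I*√15)*(-9/4 - 465) = (-460 + I*√15)*(-1869/4) = 214935 - 1869*I*√15/4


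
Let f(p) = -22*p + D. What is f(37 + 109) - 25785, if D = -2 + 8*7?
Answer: -28943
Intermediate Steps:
D = 54 (D = -2 + 56 = 54)
f(p) = 54 - 22*p (f(p) = -22*p + 54 = 54 - 22*p)
f(37 + 109) - 25785 = (54 - 22*(37 + 109)) - 25785 = (54 - 22*146) - 25785 = (54 - 3212) - 25785 = -3158 - 25785 = -28943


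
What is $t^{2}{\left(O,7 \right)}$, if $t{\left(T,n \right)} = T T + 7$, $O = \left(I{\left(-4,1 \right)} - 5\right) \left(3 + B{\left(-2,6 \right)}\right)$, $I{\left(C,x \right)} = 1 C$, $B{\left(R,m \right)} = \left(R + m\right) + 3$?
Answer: $65723449$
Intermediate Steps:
$B{\left(R,m \right)} = 3 + R + m$
$I{\left(C,x \right)} = C$
$O = -90$ ($O = \left(-4 - 5\right) \left(3 + \left(3 - 2 + 6\right)\right) = - 9 \left(3 + 7\right) = \left(-9\right) 10 = -90$)
$t{\left(T,n \right)} = 7 + T^{2}$ ($t{\left(T,n \right)} = T^{2} + 7 = 7 + T^{2}$)
$t^{2}{\left(O,7 \right)} = \left(7 + \left(-90\right)^{2}\right)^{2} = \left(7 + 8100\right)^{2} = 8107^{2} = 65723449$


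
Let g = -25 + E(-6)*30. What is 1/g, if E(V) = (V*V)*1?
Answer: 1/1055 ≈ 0.00094787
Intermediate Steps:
E(V) = V**2 (E(V) = V**2*1 = V**2)
g = 1055 (g = -25 + (-6)**2*30 = -25 + 36*30 = -25 + 1080 = 1055)
1/g = 1/1055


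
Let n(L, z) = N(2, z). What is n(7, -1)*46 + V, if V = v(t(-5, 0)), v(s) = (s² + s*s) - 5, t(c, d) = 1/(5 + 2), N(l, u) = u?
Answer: -2497/49 ≈ -50.959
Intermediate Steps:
n(L, z) = z
t(c, d) = ⅐ (t(c, d) = 1/7 = ⅐)
v(s) = -5 + 2*s² (v(s) = (s² + s²) - 5 = 2*s² - 5 = -5 + 2*s²)
V = -243/49 (V = -5 + 2*(⅐)² = -5 + 2*(1/49) = -5 + 2/49 = -243/49 ≈ -4.9592)
n(7, -1)*46 + V = -1*46 - 243/49 = -46 - 243/49 = -2497/49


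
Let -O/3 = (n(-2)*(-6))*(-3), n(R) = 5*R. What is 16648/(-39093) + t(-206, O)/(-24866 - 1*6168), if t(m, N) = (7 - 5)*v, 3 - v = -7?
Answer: -258717946/606606081 ≈ -0.42650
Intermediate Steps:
v = 10 (v = 3 - 1*(-7) = 3 + 7 = 10)
O = 540 (O = -3*(5*(-2))*(-6)*(-3) = -3*(-10*(-6))*(-3) = -180*(-3) = -3*(-180) = 540)
t(m, N) = 20 (t(m, N) = (7 - 5)*10 = 2*10 = 20)
16648/(-39093) + t(-206, O)/(-24866 - 1*6168) = 16648/(-39093) + 20/(-24866 - 1*6168) = 16648*(-1/39093) + 20/(-24866 - 6168) = -16648/39093 + 20/(-31034) = -16648/39093 + 20*(-1/31034) = -16648/39093 - 10/15517 = -258717946/606606081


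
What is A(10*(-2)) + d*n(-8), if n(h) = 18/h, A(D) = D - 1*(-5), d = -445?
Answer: 3945/4 ≈ 986.25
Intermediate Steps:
A(D) = 5 + D (A(D) = D + 5 = 5 + D)
A(10*(-2)) + d*n(-8) = (5 + 10*(-2)) - 8010/(-8) = (5 - 20) - 8010*(-1)/8 = -15 - 445*(-9/4) = -15 + 4005/4 = 3945/4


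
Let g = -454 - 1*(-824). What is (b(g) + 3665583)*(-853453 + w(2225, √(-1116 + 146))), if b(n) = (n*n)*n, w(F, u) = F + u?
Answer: -46237498769924 + 54318583*I*√970 ≈ -4.6237e+13 + 1.6917e+9*I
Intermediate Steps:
g = 370 (g = -454 + 824 = 370)
b(n) = n³ (b(n) = n²*n = n³)
(b(g) + 3665583)*(-853453 + w(2225, √(-1116 + 146))) = (370³ + 3665583)*(-853453 + (2225 + √(-1116 + 146))) = (50653000 + 3665583)*(-853453 + (2225 + √(-970))) = 54318583*(-853453 + (2225 + I*√970)) = 54318583*(-851228 + I*√970) = -46237498769924 + 54318583*I*√970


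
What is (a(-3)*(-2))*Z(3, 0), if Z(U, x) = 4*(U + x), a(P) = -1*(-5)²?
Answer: 600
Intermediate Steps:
a(P) = -25 (a(P) = -1*25 = -25)
Z(U, x) = 4*U + 4*x
(a(-3)*(-2))*Z(3, 0) = (-25*(-2))*(4*3 + 4*0) = 50*(12 + 0) = 50*12 = 600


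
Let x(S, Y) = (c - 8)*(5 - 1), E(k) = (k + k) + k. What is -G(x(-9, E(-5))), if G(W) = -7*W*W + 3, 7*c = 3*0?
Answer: 7165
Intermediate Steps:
c = 0 (c = (3*0)/7 = (⅐)*0 = 0)
E(k) = 3*k (E(k) = 2*k + k = 3*k)
x(S, Y) = -32 (x(S, Y) = (0 - 8)*(5 - 1) = -8*4 = -32)
G(W) = 3 - 7*W² (G(W) = -7*W² + 3 = 3 - 7*W²)
-G(x(-9, E(-5))) = -(3 - 7*(-32)²) = -(3 - 7*1024) = -(3 - 7168) = -1*(-7165) = 7165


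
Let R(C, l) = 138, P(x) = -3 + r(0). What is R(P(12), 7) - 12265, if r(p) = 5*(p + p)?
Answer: -12127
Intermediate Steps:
r(p) = 10*p (r(p) = 5*(2*p) = 10*p)
P(x) = -3 (P(x) = -3 + 10*0 = -3 + 0 = -3)
R(P(12), 7) - 12265 = 138 - 12265 = -12127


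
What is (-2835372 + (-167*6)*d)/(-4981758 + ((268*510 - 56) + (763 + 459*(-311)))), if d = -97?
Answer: 1369089/2493560 ≈ 0.54905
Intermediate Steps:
(-2835372 + (-167*6)*d)/(-4981758 + ((268*510 - 56) + (763 + 459*(-311)))) = (-2835372 - 167*6*(-97))/(-4981758 + ((268*510 - 56) + (763 + 459*(-311)))) = (-2835372 - 1002*(-97))/(-4981758 + ((136680 - 56) + (763 - 142749))) = (-2835372 + 97194)/(-4981758 + (136624 - 141986)) = -2738178/(-4981758 - 5362) = -2738178/(-4987120) = -2738178*(-1/4987120) = 1369089/2493560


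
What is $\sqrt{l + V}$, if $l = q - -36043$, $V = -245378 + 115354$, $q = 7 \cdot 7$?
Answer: $2 i \sqrt{23483} \approx 306.48 i$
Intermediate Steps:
$q = 49$
$V = -130024$
$l = 36092$ ($l = 49 - -36043 = 49 + 36043 = 36092$)
$\sqrt{l + V} = \sqrt{36092 - 130024} = \sqrt{-93932} = 2 i \sqrt{23483}$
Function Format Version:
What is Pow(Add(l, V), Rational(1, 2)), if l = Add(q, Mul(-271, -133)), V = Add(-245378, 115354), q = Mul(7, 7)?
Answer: Mul(2, I, Pow(23483, Rational(1, 2))) ≈ Mul(306.48, I)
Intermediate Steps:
q = 49
V = -130024
l = 36092 (l = Add(49, Mul(-271, -133)) = Add(49, 36043) = 36092)
Pow(Add(l, V), Rational(1, 2)) = Pow(Add(36092, -130024), Rational(1, 2)) = Pow(-93932, Rational(1, 2)) = Mul(2, I, Pow(23483, Rational(1, 2)))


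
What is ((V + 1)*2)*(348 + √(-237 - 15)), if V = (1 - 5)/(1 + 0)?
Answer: -2088 - 36*I*√7 ≈ -2088.0 - 95.247*I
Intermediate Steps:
V = -4 (V = -4/1 = -4*1 = -4)
((V + 1)*2)*(348 + √(-237 - 15)) = ((-4 + 1)*2)*(348 + √(-237 - 15)) = (-3*2)*(348 + √(-252)) = -6*(348 + 6*I*√7) = -2088 - 36*I*√7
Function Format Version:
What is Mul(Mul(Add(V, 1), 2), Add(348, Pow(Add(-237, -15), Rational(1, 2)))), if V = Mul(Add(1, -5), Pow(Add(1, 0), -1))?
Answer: Add(-2088, Mul(-36, I, Pow(7, Rational(1, 2)))) ≈ Add(-2088.0, Mul(-95.247, I))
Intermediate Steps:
V = -4 (V = Mul(-4, Pow(1, -1)) = Mul(-4, 1) = -4)
Mul(Mul(Add(V, 1), 2), Add(348, Pow(Add(-237, -15), Rational(1, 2)))) = Mul(Mul(Add(-4, 1), 2), Add(348, Pow(Add(-237, -15), Rational(1, 2)))) = Mul(Mul(-3, 2), Add(348, Pow(-252, Rational(1, 2)))) = Mul(-6, Add(348, Mul(6, I, Pow(7, Rational(1, 2))))) = Add(-2088, Mul(-36, I, Pow(7, Rational(1, 2))))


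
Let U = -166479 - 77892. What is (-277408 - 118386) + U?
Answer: -640165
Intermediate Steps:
U = -244371
(-277408 - 118386) + U = (-277408 - 118386) - 244371 = -395794 - 244371 = -640165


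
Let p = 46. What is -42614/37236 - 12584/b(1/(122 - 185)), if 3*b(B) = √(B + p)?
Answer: -21307/18618 - 113256*√20279/2897 ≈ -5568.3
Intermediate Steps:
b(B) = √(46 + B)/3 (b(B) = √(B + 46)/3 = √(46 + B)/3)
-42614/37236 - 12584/b(1/(122 - 185)) = -42614/37236 - 12584*3/√(46 + 1/(122 - 185)) = -42614*1/37236 - 12584*3/√(46 + 1/(-63)) = -21307/18618 - 12584*3/√(46 - 1/63) = -21307/18618 - 12584*9*√20279/2897 = -21307/18618 - 113256*√20279/2897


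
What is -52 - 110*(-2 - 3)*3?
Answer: 1598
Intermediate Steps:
-52 - 110*(-2 - 3)*3 = -52 - (-550)*3 = -52 - 110*(-15) = -52 + 1650 = 1598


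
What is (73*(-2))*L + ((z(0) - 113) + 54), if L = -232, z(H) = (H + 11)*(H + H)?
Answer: 33813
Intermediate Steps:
z(H) = 2*H*(11 + H) (z(H) = (11 + H)*(2*H) = 2*H*(11 + H))
(73*(-2))*L + ((z(0) - 113) + 54) = (73*(-2))*(-232) + ((2*0*(11 + 0) - 113) + 54) = -146*(-232) + ((2*0*11 - 113) + 54) = 33872 + ((0 - 113) + 54) = 33872 + (-113 + 54) = 33872 - 59 = 33813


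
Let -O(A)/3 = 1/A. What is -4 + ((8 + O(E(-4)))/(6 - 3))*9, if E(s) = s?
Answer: 89/4 ≈ 22.250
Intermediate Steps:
O(A) = -3/A
-4 + ((8 + O(E(-4)))/(6 - 3))*9 = -4 + ((8 - 3/(-4))/(6 - 3))*9 = -4 + ((8 - 3*(-¼))/3)*9 = -4 + ((8 + ¾)*(⅓))*9 = -4 + ((35/4)*(⅓))*9 = -4 + (35/12)*9 = -4 + 105/4 = 89/4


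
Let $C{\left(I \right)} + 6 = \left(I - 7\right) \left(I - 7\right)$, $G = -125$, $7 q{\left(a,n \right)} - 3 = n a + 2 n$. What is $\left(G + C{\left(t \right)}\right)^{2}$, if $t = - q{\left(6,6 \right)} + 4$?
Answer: $\frac{1525225}{2401} \approx 635.25$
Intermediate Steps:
$q{\left(a,n \right)} = \frac{3}{7} + \frac{2 n}{7} + \frac{a n}{7}$ ($q{\left(a,n \right)} = \frac{3}{7} + \frac{n a + 2 n}{7} = \frac{3}{7} + \frac{a n + 2 n}{7} = \frac{3}{7} + \frac{2 n + a n}{7} = \frac{3}{7} + \left(\frac{2 n}{7} + \frac{a n}{7}\right) = \frac{3}{7} + \frac{2 n}{7} + \frac{a n}{7}$)
$t = - \frac{23}{7}$ ($t = - (\frac{3}{7} + \frac{2}{7} \cdot 6 + \frac{1}{7} \cdot 6 \cdot 6) + 4 = - (\frac{3}{7} + \frac{12}{7} + \frac{36}{7}) + 4 = \left(-1\right) \frac{51}{7} + 4 = - \frac{51}{7} + 4 = - \frac{23}{7} \approx -3.2857$)
$C{\left(I \right)} = -6 + \left(-7 + I\right)^{2}$ ($C{\left(I \right)} = -6 + \left(I - 7\right) \left(I - 7\right) = -6 + \left(-7 + I\right) \left(-7 + I\right) = -6 + \left(-7 + I\right)^{2}$)
$\left(G + C{\left(t \right)}\right)^{2} = \left(-125 - \left(6 - \left(-7 - \frac{23}{7}\right)^{2}\right)\right)^{2} = \left(-125 - \left(6 - \left(- \frac{72}{7}\right)^{2}\right)\right)^{2} = \left(-125 + \left(-6 + \frac{5184}{49}\right)\right)^{2} = \left(-125 + \frac{4890}{49}\right)^{2} = \left(- \frac{1235}{49}\right)^{2} = \frac{1525225}{2401}$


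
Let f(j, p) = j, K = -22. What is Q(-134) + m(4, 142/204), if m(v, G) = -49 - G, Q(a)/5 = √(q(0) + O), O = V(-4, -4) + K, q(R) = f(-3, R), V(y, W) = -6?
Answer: -5069/102 + 5*I*√31 ≈ -49.696 + 27.839*I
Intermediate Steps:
q(R) = -3
O = -28 (O = -6 - 22 = -28)
Q(a) = 5*I*√31 (Q(a) = 5*√(-3 - 28) = 5*√(-31) = 5*(I*√31) = 5*I*√31)
Q(-134) + m(4, 142/204) = 5*I*√31 + (-49 - 142/204) = 5*I*√31 + (-49 - 1*71/102) = 5*I*√31 + (-49 - 71/102) = 5*I*√31 - 5069/102 = -5069/102 + 5*I*√31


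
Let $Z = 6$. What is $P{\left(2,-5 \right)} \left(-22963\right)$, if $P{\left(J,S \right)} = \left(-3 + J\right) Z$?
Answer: $137778$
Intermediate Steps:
$P{\left(J,S \right)} = -18 + 6 J$ ($P{\left(J,S \right)} = \left(-3 + J\right) 6 = -18 + 6 J$)
$P{\left(2,-5 \right)} \left(-22963\right) = \left(-18 + 6 \cdot 2\right) \left(-22963\right) = \left(-18 + 12\right) \left(-22963\right) = \left(-6\right) \left(-22963\right) = 137778$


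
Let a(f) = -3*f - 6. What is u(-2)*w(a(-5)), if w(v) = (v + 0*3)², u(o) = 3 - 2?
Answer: 81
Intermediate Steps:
u(o) = 1
a(f) = -6 - 3*f
w(v) = v² (w(v) = (v + 0)² = v²)
u(-2)*w(a(-5)) = 1*(-6 - 3*(-5))² = 1*(-6 + 15)² = 1*9² = 1*81 = 81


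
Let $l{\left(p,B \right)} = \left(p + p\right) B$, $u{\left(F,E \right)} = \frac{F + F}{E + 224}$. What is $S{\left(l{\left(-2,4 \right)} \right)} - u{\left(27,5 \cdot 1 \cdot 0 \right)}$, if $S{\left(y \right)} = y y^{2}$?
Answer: $- \frac{458779}{112} \approx -4096.2$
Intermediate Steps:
$u{\left(F,E \right)} = \frac{2 F}{224 + E}$
$l{\left(p,B \right)} = 2 B p$ ($l{\left(p,B \right)} = 2 p B = 2 B p$)
$S{\left(y \right)} = y^{3}$
$S{\left(l{\left(-2,4 \right)} \right)} - u{\left(27,5 \cdot 1 \cdot 0 \right)} = \left(2 \cdot 4 \left(-2\right)\right)^{3} - 2 \cdot 27 \frac{1}{224 + 5 \cdot 1 \cdot 0} = \left(-16\right)^{3} - 2 \cdot 27 \frac{1}{224 + 5 \cdot 0} = -4096 - 2 \cdot 27 \frac{1}{224 + 0} = -4096 - 2 \cdot 27 \cdot \frac{1}{224} = -4096 - \frac{27}{112} = - \frac{458779}{112}$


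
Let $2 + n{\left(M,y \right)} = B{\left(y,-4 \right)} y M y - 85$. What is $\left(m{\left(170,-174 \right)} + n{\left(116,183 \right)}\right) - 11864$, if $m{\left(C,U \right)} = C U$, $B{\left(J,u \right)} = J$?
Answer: $710862961$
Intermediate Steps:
$n{\left(M,y \right)} = -87 + M y^{3}$ ($n{\left(M,y \right)} = -2 + \left(y y M y - 85\right) = -2 + \left(y^{2} M y - 85\right) = -2 + \left(M y^{2} y - 85\right) = -2 + \left(M y^{3} - 85\right) = -2 + \left(-85 + M y^{3}\right) = -87 + M y^{3}$)
$\left(m{\left(170,-174 \right)} + n{\left(116,183 \right)}\right) - 11864 = \left(170 \left(-174\right) - \left(87 - 116 \cdot 183^{3}\right)\right) - 11864 = \left(-29580 + \left(-87 + 116 \cdot 6128487\right)\right) - 11864 = \left(-29580 + \left(-87 + 710904492\right)\right) - 11864 = \left(-29580 + 710904405\right) - 11864 = 710874825 - 11864 = 710862961$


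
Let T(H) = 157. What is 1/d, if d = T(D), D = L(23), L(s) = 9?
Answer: 1/157 ≈ 0.0063694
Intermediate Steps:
D = 9
d = 157
1/d = 1/157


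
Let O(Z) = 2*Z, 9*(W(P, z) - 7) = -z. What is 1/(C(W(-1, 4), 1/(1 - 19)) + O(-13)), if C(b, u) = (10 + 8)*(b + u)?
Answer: 1/91 ≈ 0.010989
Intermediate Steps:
W(P, z) = 7 - z/9 (W(P, z) = 7 + (-z)/9 = 7 - z/9)
C(b, u) = 18*b + 18*u (C(b, u) = 18*(b + u) = 18*b + 18*u)
1/(C(W(-1, 4), 1/(1 - 19)) + O(-13)) = 1/((18*(7 - ⅑*4) + 18/(1 - 19)) + 2*(-13)) = 1/((18*(7 - 4/9) + 18/(-18)) - 26) = 1/((18*(59/9) + 18*(-1/18)) - 26) = 1/((118 - 1) - 26) = 1/(117 - 26) = 1/91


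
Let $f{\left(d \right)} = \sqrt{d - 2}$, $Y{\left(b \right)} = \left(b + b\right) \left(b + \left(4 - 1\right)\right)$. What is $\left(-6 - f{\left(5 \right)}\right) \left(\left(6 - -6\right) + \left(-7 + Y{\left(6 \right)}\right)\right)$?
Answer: $-678 - 113 \sqrt{3} \approx -873.72$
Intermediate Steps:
$Y{\left(b \right)} = 2 b \left(3 + b\right)$ ($Y{\left(b \right)} = 2 b \left(b + \left(4 - 1\right)\right) = 2 b \left(b + 3\right) = 2 b \left(3 + b\right)$)
$f{\left(d \right)} = \sqrt{-2 + d}$
$\left(-6 - f{\left(5 \right)}\right) \left(\left(6 - -6\right) + \left(-7 + Y{\left(6 \right)}\right)\right) = \left(-6 - \sqrt{-2 + 5}\right) \left(\left(6 - -6\right) - \left(7 - 12 \left(3 + 6\right)\right)\right) = \left(-6 - \sqrt{3}\right) \left(\left(6 + 6\right) - \left(7 - 108\right)\right) = \left(-6 - \sqrt{3}\right) \left(12 + \left(-7 + 108\right)\right) = \left(-6 - \sqrt{3}\right) \left(12 + 101\right) = \left(-6 - \sqrt{3}\right) 113 = -678 - 113 \sqrt{3}$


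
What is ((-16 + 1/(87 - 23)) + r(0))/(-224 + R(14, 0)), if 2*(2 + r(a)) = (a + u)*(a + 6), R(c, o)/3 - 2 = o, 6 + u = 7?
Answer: 959/13952 ≈ 0.068736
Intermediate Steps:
u = 1 (u = -6 + 7 = 1)
R(c, o) = 6 + 3*o
r(a) = -2 + (1 + a)*(6 + a)/2 (r(a) = -2 + ((a + 1)*(a + 6))/2 = -2 + ((1 + a)*(6 + a))/2 = -2 + (1 + a)*(6 + a)/2)
((-16 + 1/(87 - 23)) + r(0))/(-224 + R(14, 0)) = ((-16 + 1/(87 - 23)) + (1 + (½)*0² + (7/2)*0))/(-224 + (6 + 3*0)) = ((-16 + 1/64) + (1 + (½)*0 + 0))/(-224 + (6 + 0)) = ((-16 + 1/64) + (1 + 0 + 0))/(-224 + 6) = (-1023/64 + 1)/(-218) = -1/218*(-959/64) = 959/13952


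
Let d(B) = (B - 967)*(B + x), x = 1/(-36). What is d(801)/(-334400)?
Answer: 478661/1203840 ≈ 0.39761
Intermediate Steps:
x = -1/36 ≈ -0.027778
d(B) = (-967 + B)*(-1/36 + B) (d(B) = (B - 967)*(B - 1/36) = (-967 + B)*(-1/36 + B))
d(801)/(-334400) = (967/36 + 801² - 34813/36*801)/(-334400) = (967/36 + 641601 - 3098357/4)*(-1/334400) = -2393305/18*(-1/334400) = 478661/1203840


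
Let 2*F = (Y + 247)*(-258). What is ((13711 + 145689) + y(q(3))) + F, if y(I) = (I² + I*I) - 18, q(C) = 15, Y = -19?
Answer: 130420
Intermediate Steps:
F = -29412 (F = ((-19 + 247)*(-258))/2 = (228*(-258))/2 = (½)*(-58824) = -29412)
y(I) = -18 + 2*I² (y(I) = (I² + I²) - 18 = 2*I² - 18 = -18 + 2*I²)
((13711 + 145689) + y(q(3))) + F = ((13711 + 145689) + (-18 + 2*15²)) - 29412 = (159400 + (-18 + 2*225)) - 29412 = (159400 + (-18 + 450)) - 29412 = (159400 + 432) - 29412 = 159832 - 29412 = 130420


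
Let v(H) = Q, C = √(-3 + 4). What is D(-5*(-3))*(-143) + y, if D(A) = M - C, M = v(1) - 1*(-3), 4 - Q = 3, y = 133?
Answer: -296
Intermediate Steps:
C = 1 (C = √1 = 1)
Q = 1 (Q = 4 - 1*3 = 4 - 3 = 1)
v(H) = 1
M = 4 (M = 1 - 1*(-3) = 1 + 3 = 4)
D(A) = 3 (D(A) = 4 - 1*1 = 4 - 1 = 3)
D(-5*(-3))*(-143) + y = 3*(-143) + 133 = -429 + 133 = -296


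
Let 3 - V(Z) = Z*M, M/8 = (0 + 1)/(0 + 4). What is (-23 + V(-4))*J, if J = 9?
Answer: -108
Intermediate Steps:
M = 2 (M = 8*((0 + 1)/(0 + 4)) = 8*(1/4) = 8*(1*(¼)) = 8*(¼) = 2)
V(Z) = 3 - 2*Z (V(Z) = 3 - Z*2 = 3 - 2*Z)
(-23 + V(-4))*J = (-23 + (3 - 2*(-4)))*9 = (-23 + (3 + 8))*9 = (-23 + 11)*9 = -12*9 = -108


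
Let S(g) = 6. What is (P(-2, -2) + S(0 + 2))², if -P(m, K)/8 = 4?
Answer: 676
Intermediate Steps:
P(m, K) = -32 (P(m, K) = -8*4 = -32)
(P(-2, -2) + S(0 + 2))² = (-32 + 6)² = (-26)² = 676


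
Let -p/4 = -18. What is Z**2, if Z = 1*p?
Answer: 5184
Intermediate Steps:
p = 72 (p = -4*(-18) = 72)
Z = 72 (Z = 1*72 = 72)
Z**2 = 72**2 = 5184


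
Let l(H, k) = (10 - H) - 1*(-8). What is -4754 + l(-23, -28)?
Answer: -4713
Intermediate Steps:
l(H, k) = 18 - H (l(H, k) = (10 - H) + 8 = 18 - H)
-4754 + l(-23, -28) = -4754 + (18 - 1*(-23)) = -4754 + (18 + 23) = -4754 + 41 = -4713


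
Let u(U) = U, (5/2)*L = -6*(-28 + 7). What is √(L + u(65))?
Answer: √2885/5 ≈ 10.742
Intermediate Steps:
L = 252/5 (L = 2*(-6*(-28 + 7))/5 = 2*(-6*(-21))/5 = (⅖)*126 = 252/5 ≈ 50.400)
√(L + u(65)) = √(252/5 + 65) = √(577/5) = √2885/5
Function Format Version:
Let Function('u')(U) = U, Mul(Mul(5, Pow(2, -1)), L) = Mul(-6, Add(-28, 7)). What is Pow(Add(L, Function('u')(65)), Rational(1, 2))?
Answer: Mul(Rational(1, 5), Pow(2885, Rational(1, 2))) ≈ 10.742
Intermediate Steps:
L = Rational(252, 5) (L = Mul(Rational(2, 5), Mul(-6, Add(-28, 7))) = Mul(Rational(2, 5), Mul(-6, -21)) = Mul(Rational(2, 5), 126) = Rational(252, 5) ≈ 50.400)
Pow(Add(L, Function('u')(65)), Rational(1, 2)) = Pow(Add(Rational(252, 5), 65), Rational(1, 2)) = Pow(Rational(577, 5), Rational(1, 2)) = Mul(Rational(1, 5), Pow(2885, Rational(1, 2)))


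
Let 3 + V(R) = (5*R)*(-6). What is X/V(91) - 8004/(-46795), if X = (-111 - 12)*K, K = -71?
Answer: -128928601/42630245 ≈ -3.0243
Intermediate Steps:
V(R) = -3 - 30*R (V(R) = -3 + (5*R)*(-6) = -3 - 30*R)
X = 8733 (X = (-111 - 12)*(-71) = -123*(-71) = 8733)
X/V(91) - 8004/(-46795) = 8733/(-3 - 30*91) - 8004/(-46795) = 8733/(-3 - 2730) - 8004*(-1/46795) = 8733/(-2733) + 8004/46795 = 8733*(-1/2733) + 8004/46795 = -2911/911 + 8004/46795 = -128928601/42630245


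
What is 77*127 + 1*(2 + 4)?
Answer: 9785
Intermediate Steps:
77*127 + 1*(2 + 4) = 9779 + 1*6 = 9779 + 6 = 9785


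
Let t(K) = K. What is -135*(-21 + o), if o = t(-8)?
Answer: 3915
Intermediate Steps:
o = -8
-135*(-21 + o) = -135*(-21 - 8) = -135*(-29) = 3915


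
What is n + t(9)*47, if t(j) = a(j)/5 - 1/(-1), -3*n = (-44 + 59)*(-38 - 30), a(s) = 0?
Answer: 387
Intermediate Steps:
n = 340 (n = -(-44 + 59)*(-38 - 30)/3 = -5*(-68) = -⅓*(-1020) = 340)
t(j) = 1 (t(j) = 0/5 - 1/(-1) = 0*(⅕) - 1*(-1) = 0 + 1 = 1)
n + t(9)*47 = 340 + 1*47 = 340 + 47 = 387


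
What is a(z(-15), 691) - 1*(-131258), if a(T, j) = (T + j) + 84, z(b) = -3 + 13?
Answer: 132043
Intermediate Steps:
z(b) = 10
a(T, j) = 84 + T + j
a(z(-15), 691) - 1*(-131258) = (84 + 10 + 691) - 1*(-131258) = 785 + 131258 = 132043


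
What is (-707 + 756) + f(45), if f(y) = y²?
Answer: 2074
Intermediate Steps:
(-707 + 756) + f(45) = (-707 + 756) + 45² = 49 + 2025 = 2074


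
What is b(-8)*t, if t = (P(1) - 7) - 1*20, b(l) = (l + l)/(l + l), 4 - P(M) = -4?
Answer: -19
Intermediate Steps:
P(M) = 8 (P(M) = 4 - 1*(-4) = 4 + 4 = 8)
b(l) = 1 (b(l) = (2*l)/((2*l)) = (2*l)*(1/(2*l)) = 1)
t = -19 (t = (8 - 7) - 1*20 = 1 - 20 = -19)
b(-8)*t = 1*(-19) = -19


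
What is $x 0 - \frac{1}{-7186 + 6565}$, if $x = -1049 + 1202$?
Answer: $\frac{1}{621} \approx 0.0016103$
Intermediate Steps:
$x = 153$
$x 0 - \frac{1}{-7186 + 6565} = 153 \cdot 0 - \frac{1}{-7186 + 6565} = 0 - \frac{1}{-621} = 0 - - \frac{1}{621} = 0 + \frac{1}{621} = \frac{1}{621}$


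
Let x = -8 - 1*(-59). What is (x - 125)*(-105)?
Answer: 7770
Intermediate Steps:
x = 51 (x = -8 + 59 = 51)
(x - 125)*(-105) = (51 - 125)*(-105) = -74*(-105) = 7770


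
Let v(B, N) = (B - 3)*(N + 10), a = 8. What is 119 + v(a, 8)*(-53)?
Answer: -4651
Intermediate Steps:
v(B, N) = (-3 + B)*(10 + N)
119 + v(a, 8)*(-53) = 119 + (-30 - 3*8 + 10*8 + 8*8)*(-53) = 119 + (-30 - 24 + 80 + 64)*(-53) = 119 + 90*(-53) = 119 - 4770 = -4651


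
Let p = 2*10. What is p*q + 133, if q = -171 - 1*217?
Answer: -7627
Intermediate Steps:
q = -388 (q = -171 - 217 = -388)
p = 20
p*q + 133 = 20*(-388) + 133 = -7760 + 133 = -7627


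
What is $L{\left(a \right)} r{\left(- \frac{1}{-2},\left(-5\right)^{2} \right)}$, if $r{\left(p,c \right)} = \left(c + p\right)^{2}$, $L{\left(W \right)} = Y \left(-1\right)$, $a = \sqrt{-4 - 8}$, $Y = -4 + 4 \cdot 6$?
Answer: $-13005$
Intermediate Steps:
$Y = 20$ ($Y = -4 + 24 = 20$)
$a = 2 i \sqrt{3}$ ($a = \sqrt{-12} = 2 i \sqrt{3} \approx 3.4641 i$)
$L{\left(W \right)} = -20$ ($L{\left(W \right)} = 20 \left(-1\right) = -20$)
$L{\left(a \right)} r{\left(- \frac{1}{-2},\left(-5\right)^{2} \right)} = - 20 \left(\left(-5\right)^{2} - \frac{1}{-2}\right)^{2} = - 20 \left(25 - - \frac{1}{2}\right)^{2} = - 20 \left(25 + \frac{1}{2}\right)^{2} = - 20 \left(\frac{51}{2}\right)^{2} = \left(-20\right) \frac{2601}{4} = -13005$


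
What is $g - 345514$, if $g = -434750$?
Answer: $-780264$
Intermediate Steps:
$g - 345514 = -434750 - 345514 = -780264$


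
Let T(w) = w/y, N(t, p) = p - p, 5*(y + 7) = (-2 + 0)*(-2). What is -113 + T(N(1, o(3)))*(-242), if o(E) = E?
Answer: -113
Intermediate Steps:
y = -31/5 (y = -7 + ((-2 + 0)*(-2))/5 = -7 + (-2*(-2))/5 = -7 + (1/5)*4 = -7 + 4/5 = -31/5 ≈ -6.2000)
N(t, p) = 0
T(w) = -5*w/31 (T(w) = w/(-31/5) = w*(-5/31) = -5*w/31)
-113 + T(N(1, o(3)))*(-242) = -113 - 5/31*0*(-242) = -113 + 0*(-242) = -113 + 0 = -113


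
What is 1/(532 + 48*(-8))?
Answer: 1/148 ≈ 0.0067568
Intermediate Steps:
1/(532 + 48*(-8)) = 1/(532 - 384) = 1/148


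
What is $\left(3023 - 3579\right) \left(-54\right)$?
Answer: $30024$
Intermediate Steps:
$\left(3023 - 3579\right) \left(-54\right) = \left(-556\right) \left(-54\right) = 30024$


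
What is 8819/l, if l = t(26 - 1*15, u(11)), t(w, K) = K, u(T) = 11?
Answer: 8819/11 ≈ 801.73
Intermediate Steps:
l = 11
8819/l = 8819/11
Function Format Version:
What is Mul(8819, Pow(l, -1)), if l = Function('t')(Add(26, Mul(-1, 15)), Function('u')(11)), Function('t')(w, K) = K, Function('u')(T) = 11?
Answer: Rational(8819, 11) ≈ 801.73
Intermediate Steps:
l = 11
Mul(8819, Pow(l, -1)) = Mul(8819, Pow(11, -1)) = Mul(8819, Rational(1, 11)) = Rational(8819, 11)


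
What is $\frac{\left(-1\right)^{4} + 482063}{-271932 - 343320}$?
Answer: $- \frac{3652}{4661} \approx -0.78352$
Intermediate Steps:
$\frac{\left(-1\right)^{4} + 482063}{-271932 - 343320} = \frac{1 + 482063}{-615252} = 482064 \left(- \frac{1}{615252}\right) = - \frac{3652}{4661}$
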